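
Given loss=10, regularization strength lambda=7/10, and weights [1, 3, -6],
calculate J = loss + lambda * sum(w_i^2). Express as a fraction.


L2 sq norm = sum(w^2) = 46. J = 10 + 7/10 * 46 = 211/5.

211/5


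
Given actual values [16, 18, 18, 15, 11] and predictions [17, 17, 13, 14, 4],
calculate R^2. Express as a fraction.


Mean(y) = 78/5. SS_res = 77. SS_tot = 166/5. R^2 = 1 - 77/(166/5) = -219/166.

-219/166


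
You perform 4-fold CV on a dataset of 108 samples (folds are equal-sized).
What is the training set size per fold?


Each validation fold has 108/4 = 27 samples. Training set = 108 - 27 = 81.

81


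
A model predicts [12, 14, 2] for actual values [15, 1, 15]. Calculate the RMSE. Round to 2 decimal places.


MSE = 115.6667. RMSE = sqrt(115.6667) = 10.75.

10.75


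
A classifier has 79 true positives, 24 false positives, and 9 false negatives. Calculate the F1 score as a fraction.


Precision = 79/103 = 79/103. Recall = 79/88 = 79/88. F1 = 2*P*R/(P+R) = 158/191.

158/191


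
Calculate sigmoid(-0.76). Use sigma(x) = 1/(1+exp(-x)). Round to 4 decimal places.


sigma(-0.76) = 1/(1+e^(0.76)) = 1/(1+2.138276) = 1/3.138276 = 0.3186.

0.3186


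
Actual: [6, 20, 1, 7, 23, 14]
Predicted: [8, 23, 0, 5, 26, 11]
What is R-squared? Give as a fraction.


Mean(y) = 71/6. SS_res = 36. SS_tot = 2225/6. R^2 = 1 - 36/(2225/6) = 2009/2225.

2009/2225


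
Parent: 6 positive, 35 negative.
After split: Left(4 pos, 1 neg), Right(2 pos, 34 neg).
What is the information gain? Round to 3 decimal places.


H(parent) = 0.6006. H(left) = 0.7219, H(right) = 0.3095. Weighted = (5/41)*0.7219 + (36/41)*0.3095 = 0.3598. IG = 0.6006 - 0.3598 = 0.2408, which rounds to 0.241.

0.241


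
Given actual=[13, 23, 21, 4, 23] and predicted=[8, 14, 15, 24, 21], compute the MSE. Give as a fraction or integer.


MSE = (1/5) * ((13-8)^2=25 + (23-14)^2=81 + (21-15)^2=36 + (4-24)^2=400 + (23-21)^2=4). Sum = 546. MSE = 546/5.

546/5


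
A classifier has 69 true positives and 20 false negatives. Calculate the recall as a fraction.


Recall = TP / (TP + FN) = 69 / 89 = 69/89.

69/89


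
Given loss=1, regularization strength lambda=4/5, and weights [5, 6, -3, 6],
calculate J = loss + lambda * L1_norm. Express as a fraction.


L1 norm = sum(|w|) = 20. J = 1 + 4/5 * 20 = 17.

17


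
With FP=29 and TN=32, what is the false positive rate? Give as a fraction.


FPR = FP / (FP + TN) = 29 / 61 = 29/61.

29/61


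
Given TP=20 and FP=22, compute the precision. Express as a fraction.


Precision = TP / (TP + FP) = 20 / 42 = 10/21.

10/21


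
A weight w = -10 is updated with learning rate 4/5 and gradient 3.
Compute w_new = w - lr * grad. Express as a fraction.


w_new = -10 - 4/5 * 3 = -10 - 12/5 = -62/5.

-62/5


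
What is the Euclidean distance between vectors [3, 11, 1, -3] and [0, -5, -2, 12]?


d = sqrt(sum of squared differences). (3-0)^2=9, (11--5)^2=256, (1--2)^2=9, (-3-12)^2=225. Sum = 499.

sqrt(499)


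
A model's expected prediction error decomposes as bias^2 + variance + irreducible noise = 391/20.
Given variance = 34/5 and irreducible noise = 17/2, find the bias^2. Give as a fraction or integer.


Total error = bias^2 + variance + irreducible noise. So bias^2 = 391/20 - 34/5 - 17/2 = 17/4.

17/4


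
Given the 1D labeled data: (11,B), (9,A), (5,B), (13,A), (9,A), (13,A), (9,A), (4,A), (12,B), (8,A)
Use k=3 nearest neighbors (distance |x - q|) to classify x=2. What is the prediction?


Distances: |11-2|=9, |9-2|=7, |5-2|=3, |13-2|=11, |9-2|=7, |13-2|=11, |9-2|=7, |4-2|=2, |12-2|=10, |8-2|=6. 3 nearest: (4,A), (5,B), (8,A). Counts: {'A': 2, 'B': 1}. Majority class: A.

A


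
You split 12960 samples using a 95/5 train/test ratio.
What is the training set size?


Test set = 12960 * 5% = 648. Training set = 12960 - 648 = 12312.

12312


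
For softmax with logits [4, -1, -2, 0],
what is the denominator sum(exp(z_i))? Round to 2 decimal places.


Denom = e^4=54.5982 + e^-1=0.3679 + e^-2=0.1353 + e^0=1.0000. Sum = 56.1014, which rounds to 56.10.

56.10


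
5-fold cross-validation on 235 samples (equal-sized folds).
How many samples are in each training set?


Each validation fold has 235/5 = 47 samples. Training set = 235 - 47 = 188.

188


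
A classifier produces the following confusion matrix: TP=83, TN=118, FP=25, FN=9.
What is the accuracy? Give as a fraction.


Accuracy = (TP + TN) / (TP + TN + FP + FN) = (83 + 118) / 235 = 201/235.

201/235


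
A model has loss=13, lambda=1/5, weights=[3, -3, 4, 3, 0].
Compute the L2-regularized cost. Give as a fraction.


L2 sq norm = sum(w^2) = 43. J = 13 + 1/5 * 43 = 108/5.

108/5


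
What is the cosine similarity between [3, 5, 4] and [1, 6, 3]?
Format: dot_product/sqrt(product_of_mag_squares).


dot = 45. |a|^2 = 50, |b|^2 = 46. cos = 45/sqrt(2300).

45/sqrt(2300)


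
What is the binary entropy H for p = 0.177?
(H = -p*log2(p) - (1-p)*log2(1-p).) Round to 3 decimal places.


H = -0.177*log2(0.177) - 0.823*log2(0.823) = 0.673.

0.673


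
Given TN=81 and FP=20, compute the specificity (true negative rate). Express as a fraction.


Specificity = TN / (TN + FP) = 81 / 101 = 81/101.

81/101


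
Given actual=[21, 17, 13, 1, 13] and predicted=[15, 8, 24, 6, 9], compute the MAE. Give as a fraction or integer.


MAE = (1/5) * (|21-15|=6 + |17-8|=9 + |13-24|=11 + |1-6|=5 + |13-9|=4). Sum = 35. MAE = 7.

7


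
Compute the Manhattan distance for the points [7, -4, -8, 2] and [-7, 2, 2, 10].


d = sum of absolute differences: |7--7|=14 + |-4-2|=6 + |-8-2|=10 + |2-10|=8 = 38.

38


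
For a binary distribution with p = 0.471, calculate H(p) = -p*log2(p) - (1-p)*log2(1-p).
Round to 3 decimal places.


H = -0.471*log2(0.471) - 0.529*log2(0.529) = 0.998.

0.998


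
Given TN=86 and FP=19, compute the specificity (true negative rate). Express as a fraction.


Specificity = TN / (TN + FP) = 86 / 105 = 86/105.

86/105


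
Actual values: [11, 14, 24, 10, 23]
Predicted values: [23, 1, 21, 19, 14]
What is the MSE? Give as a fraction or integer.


MSE = (1/5) * ((11-23)^2=144 + (14-1)^2=169 + (24-21)^2=9 + (10-19)^2=81 + (23-14)^2=81). Sum = 484. MSE = 484/5.

484/5


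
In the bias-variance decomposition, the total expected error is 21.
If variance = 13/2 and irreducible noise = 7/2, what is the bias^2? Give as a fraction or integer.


Total error = bias^2 + variance + irreducible noise. So bias^2 = 21 - 13/2 - 7/2 = 11.

11


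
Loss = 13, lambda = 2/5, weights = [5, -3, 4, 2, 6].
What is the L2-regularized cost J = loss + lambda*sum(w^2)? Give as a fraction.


L2 sq norm = sum(w^2) = 90. J = 13 + 2/5 * 90 = 49.

49


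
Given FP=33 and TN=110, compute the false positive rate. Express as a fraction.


FPR = FP / (FP + TN) = 33 / 143 = 3/13.

3/13


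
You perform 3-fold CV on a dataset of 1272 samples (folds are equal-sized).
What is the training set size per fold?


Each validation fold has 1272/3 = 424 samples. Training set = 1272 - 424 = 848.

848


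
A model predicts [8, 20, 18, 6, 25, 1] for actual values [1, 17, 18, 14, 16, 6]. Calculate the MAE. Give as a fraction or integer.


MAE = (1/6) * (|1-8|=7 + |17-20|=3 + |18-18|=0 + |14-6|=8 + |16-25|=9 + |6-1|=5). Sum = 32. MAE = 16/3.

16/3


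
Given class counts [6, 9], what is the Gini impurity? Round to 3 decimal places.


Total = 15. Proportions: 6/15, 9/15. sum(p_i^2) = 0.5200. Gini = 1 - 0.5200 = 0.4800, which rounds to 0.480.

0.480


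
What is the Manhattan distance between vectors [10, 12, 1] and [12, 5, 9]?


d = sum of absolute differences: |10-12|=2 + |12-5|=7 + |1-9|=8 = 17.

17


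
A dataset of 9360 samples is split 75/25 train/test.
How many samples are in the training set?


Test set = 9360 * 25% = 2340. Training set = 9360 - 2340 = 7020.

7020


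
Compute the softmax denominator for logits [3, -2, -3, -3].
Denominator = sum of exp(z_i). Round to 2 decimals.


Denom = e^3=20.0855 + e^-2=0.1353 + e^-3=0.0498 + e^-3=0.0498. Sum = 20.3204, which rounds to 20.32.

20.32


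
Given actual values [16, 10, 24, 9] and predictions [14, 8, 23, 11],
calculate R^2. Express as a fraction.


Mean(y) = 59/4. SS_res = 13. SS_tot = 571/4. R^2 = 1 - 13/(571/4) = 519/571.

519/571


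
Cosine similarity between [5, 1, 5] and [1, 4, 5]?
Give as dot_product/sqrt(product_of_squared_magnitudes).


dot = 34. |a|^2 = 51, |b|^2 = 42. cos = 34/sqrt(2142).

34/sqrt(2142)


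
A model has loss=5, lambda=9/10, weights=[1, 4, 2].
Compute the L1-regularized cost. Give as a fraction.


L1 norm = sum(|w|) = 7. J = 5 + 9/10 * 7 = 113/10.

113/10


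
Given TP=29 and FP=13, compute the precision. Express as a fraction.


Precision = TP / (TP + FP) = 29 / 42 = 29/42.

29/42


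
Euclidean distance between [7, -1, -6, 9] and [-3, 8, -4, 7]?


d = sqrt(sum of squared differences). (7--3)^2=100, (-1-8)^2=81, (-6--4)^2=4, (9-7)^2=4. Sum = 189.

sqrt(189)


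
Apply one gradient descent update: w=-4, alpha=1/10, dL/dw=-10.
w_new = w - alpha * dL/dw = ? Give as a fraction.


w_new = -4 - 1/10 * -10 = -4 - -1 = -3.

-3


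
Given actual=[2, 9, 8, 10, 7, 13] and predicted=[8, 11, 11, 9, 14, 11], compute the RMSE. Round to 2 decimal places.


MSE = 17.1667. RMSE = sqrt(17.1667) = 4.14.

4.14


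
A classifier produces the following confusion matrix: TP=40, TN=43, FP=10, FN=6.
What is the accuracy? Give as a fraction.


Accuracy = (TP + TN) / (TP + TN + FP + FN) = (40 + 43) / 99 = 83/99.

83/99


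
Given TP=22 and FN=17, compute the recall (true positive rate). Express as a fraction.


Recall = TP / (TP + FN) = 22 / 39 = 22/39.

22/39


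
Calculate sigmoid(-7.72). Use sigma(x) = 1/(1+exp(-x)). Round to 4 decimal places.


sigma(-7.72) = 1/(1+e^(7.72)) = 1/(1+2252.959581) = 1/2253.959581 = 0.0004.

0.0004


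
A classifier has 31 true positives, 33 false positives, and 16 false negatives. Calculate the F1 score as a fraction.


Precision = 31/64 = 31/64. Recall = 31/47 = 31/47. F1 = 2*P*R/(P+R) = 62/111.

62/111


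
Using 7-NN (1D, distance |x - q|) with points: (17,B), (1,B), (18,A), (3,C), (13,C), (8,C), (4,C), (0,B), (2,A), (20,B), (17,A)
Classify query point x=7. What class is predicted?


Distances: |17-7|=10, |1-7|=6, |18-7|=11, |3-7|=4, |13-7|=6, |8-7|=1, |4-7|=3, |0-7|=7, |2-7|=5, |20-7|=13, |17-7|=10. 7 nearest: (8,C), (4,C), (3,C), (2,A), (1,B), (13,C), (0,B). Counts: {'C': 4, 'A': 1, 'B': 2}. Majority class: C.

C


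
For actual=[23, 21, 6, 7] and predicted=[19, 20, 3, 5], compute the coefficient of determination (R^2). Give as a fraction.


Mean(y) = 57/4. SS_res = 30. SS_tot = 971/4. R^2 = 1 - 30/(971/4) = 851/971.

851/971


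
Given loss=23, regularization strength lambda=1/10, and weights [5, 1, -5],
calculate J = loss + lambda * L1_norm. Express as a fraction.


L1 norm = sum(|w|) = 11. J = 23 + 1/10 * 11 = 241/10.

241/10


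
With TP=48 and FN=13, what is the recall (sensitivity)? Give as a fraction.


Recall = TP / (TP + FN) = 48 / 61 = 48/61.

48/61


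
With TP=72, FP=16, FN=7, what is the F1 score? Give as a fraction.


Precision = 72/88 = 9/11. Recall = 72/79 = 72/79. F1 = 2*P*R/(P+R) = 144/167.

144/167


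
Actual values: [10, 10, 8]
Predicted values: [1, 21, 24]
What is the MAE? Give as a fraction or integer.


MAE = (1/3) * (|10-1|=9 + |10-21|=11 + |8-24|=16). Sum = 36. MAE = 12.

12


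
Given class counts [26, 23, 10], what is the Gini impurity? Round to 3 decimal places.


Total = 59. Proportions: 26/59, 23/59, 10/59. sum(p_i^2) = 0.3749. Gini = 1 - 0.3749 = 0.6251, which rounds to 0.625.

0.625


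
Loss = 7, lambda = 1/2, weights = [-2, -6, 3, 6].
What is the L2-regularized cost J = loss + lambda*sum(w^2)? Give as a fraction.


L2 sq norm = sum(w^2) = 85. J = 7 + 1/2 * 85 = 99/2.

99/2


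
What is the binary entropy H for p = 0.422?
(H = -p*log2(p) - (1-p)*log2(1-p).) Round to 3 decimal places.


H = -0.422*log2(0.422) - 0.578*log2(0.578) = 0.982.

0.982


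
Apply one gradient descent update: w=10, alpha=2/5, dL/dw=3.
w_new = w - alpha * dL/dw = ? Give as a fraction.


w_new = 10 - 2/5 * 3 = 10 - 6/5 = 44/5.

44/5


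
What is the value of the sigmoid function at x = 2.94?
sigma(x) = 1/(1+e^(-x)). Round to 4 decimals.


sigma(2.94) = 1/(1+e^(-2.94)) = 1/(1+0.052866) = 1/1.052866 = 0.9498.

0.9498


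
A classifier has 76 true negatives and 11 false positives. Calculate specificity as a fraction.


Specificity = TN / (TN + FP) = 76 / 87 = 76/87.

76/87


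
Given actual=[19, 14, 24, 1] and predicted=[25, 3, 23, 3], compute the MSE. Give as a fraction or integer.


MSE = (1/4) * ((19-25)^2=36 + (14-3)^2=121 + (24-23)^2=1 + (1-3)^2=4). Sum = 162. MSE = 81/2.

81/2


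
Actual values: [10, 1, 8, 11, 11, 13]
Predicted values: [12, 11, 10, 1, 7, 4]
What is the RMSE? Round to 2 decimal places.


MSE = 50.8333. RMSE = sqrt(50.8333) = 7.13.

7.13


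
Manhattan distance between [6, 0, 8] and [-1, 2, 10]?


d = sum of absolute differences: |6--1|=7 + |0-2|=2 + |8-10|=2 = 11.

11


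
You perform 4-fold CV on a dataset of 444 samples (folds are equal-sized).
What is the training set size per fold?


Each validation fold has 444/4 = 111 samples. Training set = 444 - 111 = 333.

333


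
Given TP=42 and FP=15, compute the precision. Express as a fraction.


Precision = TP / (TP + FP) = 42 / 57 = 14/19.

14/19


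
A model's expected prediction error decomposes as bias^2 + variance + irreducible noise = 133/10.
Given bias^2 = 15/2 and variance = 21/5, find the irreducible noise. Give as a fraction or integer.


Total error = bias^2 + variance + irreducible noise. So irreducible noise = 133/10 - 15/2 - 21/5 = 8/5.

8/5


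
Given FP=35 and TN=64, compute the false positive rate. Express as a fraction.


FPR = FP / (FP + TN) = 35 / 99 = 35/99.

35/99


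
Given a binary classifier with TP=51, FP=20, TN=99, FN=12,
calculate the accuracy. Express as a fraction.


Accuracy = (TP + TN) / (TP + TN + FP + FN) = (51 + 99) / 182 = 75/91.

75/91


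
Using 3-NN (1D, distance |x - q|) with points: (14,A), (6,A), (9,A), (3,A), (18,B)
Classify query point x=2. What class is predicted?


Distances: |14-2|=12, |6-2|=4, |9-2|=7, |3-2|=1, |18-2|=16. 3 nearest: (3,A), (6,A), (9,A). Counts: {'A': 3}. Majority class: A.

A


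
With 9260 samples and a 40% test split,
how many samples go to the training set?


Test set = 9260 * 40% = 3704. Training set = 9260 - 3704 = 5556.

5556


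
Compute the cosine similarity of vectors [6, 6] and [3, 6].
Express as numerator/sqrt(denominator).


dot = 54. |a|^2 = 72, |b|^2 = 45. cos = 54/sqrt(3240).

54/sqrt(3240)


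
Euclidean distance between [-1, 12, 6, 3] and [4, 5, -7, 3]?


d = sqrt(sum of squared differences). (-1-4)^2=25, (12-5)^2=49, (6--7)^2=169, (3-3)^2=0. Sum = 243.

sqrt(243)


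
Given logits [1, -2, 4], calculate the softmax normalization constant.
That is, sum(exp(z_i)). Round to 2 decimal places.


Denom = e^1=2.7183 + e^-2=0.1353 + e^4=54.5982. Sum = 57.4518, which rounds to 57.45.

57.45


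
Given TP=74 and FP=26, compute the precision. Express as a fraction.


Precision = TP / (TP + FP) = 74 / 100 = 37/50.

37/50


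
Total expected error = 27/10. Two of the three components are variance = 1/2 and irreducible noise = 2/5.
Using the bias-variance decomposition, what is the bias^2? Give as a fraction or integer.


Total error = bias^2 + variance + irreducible noise. So bias^2 = 27/10 - 1/2 - 2/5 = 9/5.

9/5


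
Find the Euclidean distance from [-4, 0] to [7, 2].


d = sqrt(sum of squared differences). (-4-7)^2=121, (0-2)^2=4. Sum = 125.

sqrt(125)


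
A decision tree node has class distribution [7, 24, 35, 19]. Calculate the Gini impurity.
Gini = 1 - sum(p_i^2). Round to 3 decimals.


Total = 85. Proportions: 7/85, 24/85, 35/85, 19/85. sum(p_i^2) = 0.3060. Gini = 1 - 0.3060 = 0.6940, which rounds to 0.694.

0.694


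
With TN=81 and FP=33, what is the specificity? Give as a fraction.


Specificity = TN / (TN + FP) = 81 / 114 = 27/38.

27/38


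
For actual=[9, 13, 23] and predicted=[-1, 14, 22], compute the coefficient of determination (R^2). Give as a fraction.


Mean(y) = 15. SS_res = 102. SS_tot = 104. R^2 = 1 - 102/(104) = 1/52.

1/52


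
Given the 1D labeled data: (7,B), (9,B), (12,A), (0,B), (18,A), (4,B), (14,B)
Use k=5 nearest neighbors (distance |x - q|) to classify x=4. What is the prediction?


Distances: |7-4|=3, |9-4|=5, |12-4|=8, |0-4|=4, |18-4|=14, |4-4|=0, |14-4|=10. 5 nearest: (4,B), (7,B), (0,B), (9,B), (12,A). Counts: {'B': 4, 'A': 1}. Majority class: B.

B


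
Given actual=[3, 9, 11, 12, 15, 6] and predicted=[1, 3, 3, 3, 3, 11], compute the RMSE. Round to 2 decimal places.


MSE = 59.0000. RMSE = sqrt(59.0000) = 7.68.

7.68


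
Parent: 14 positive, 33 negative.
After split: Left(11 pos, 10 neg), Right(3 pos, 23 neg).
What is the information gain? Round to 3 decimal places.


H(parent) = 0.8787. H(left) = 0.9984, H(right) = 0.5159. Weighted = (21/47)*0.9984 + (26/47)*0.5159 = 0.7315. IG = 0.8787 - 0.7315 = 0.1472, which rounds to 0.147.

0.147


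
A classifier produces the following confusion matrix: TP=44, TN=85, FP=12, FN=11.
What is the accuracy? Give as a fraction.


Accuracy = (TP + TN) / (TP + TN + FP + FN) = (44 + 85) / 152 = 129/152.

129/152


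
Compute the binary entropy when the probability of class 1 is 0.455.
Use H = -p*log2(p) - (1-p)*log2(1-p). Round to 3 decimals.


H = -0.455*log2(0.455) - 0.545*log2(0.545) = 0.994.

0.994


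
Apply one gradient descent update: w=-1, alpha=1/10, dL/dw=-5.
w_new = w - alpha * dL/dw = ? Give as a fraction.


w_new = -1 - 1/10 * -5 = -1 - -1/2 = -1/2.

-1/2


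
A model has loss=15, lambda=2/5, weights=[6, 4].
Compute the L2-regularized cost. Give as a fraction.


L2 sq norm = sum(w^2) = 52. J = 15 + 2/5 * 52 = 179/5.

179/5


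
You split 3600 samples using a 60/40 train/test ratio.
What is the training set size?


Test set = 3600 * 40% = 1440. Training set = 3600 - 1440 = 2160.

2160


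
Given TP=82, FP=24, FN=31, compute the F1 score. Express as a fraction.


Precision = 82/106 = 41/53. Recall = 82/113 = 82/113. F1 = 2*P*R/(P+R) = 164/219.

164/219


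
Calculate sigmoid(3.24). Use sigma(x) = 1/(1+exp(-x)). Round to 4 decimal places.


sigma(3.24) = 1/(1+e^(-3.24)) = 1/(1+0.039164) = 1/1.039164 = 0.9623.

0.9623


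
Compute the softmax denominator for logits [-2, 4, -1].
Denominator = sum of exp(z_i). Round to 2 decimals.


Denom = e^-2=0.1353 + e^4=54.5982 + e^-1=0.3679. Sum = 55.1014, which rounds to 55.10.

55.10


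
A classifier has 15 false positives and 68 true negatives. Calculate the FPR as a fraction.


FPR = FP / (FP + TN) = 15 / 83 = 15/83.

15/83


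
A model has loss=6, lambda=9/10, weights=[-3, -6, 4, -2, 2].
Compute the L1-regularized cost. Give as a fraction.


L1 norm = sum(|w|) = 17. J = 6 + 9/10 * 17 = 213/10.

213/10


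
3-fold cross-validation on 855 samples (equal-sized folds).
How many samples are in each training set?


Each validation fold has 855/3 = 285 samples. Training set = 855 - 285 = 570.

570


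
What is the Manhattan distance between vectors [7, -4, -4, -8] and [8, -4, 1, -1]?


d = sum of absolute differences: |7-8|=1 + |-4--4|=0 + |-4-1|=5 + |-8--1|=7 = 13.

13


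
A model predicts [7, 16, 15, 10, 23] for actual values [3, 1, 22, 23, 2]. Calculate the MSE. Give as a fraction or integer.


MSE = (1/5) * ((3-7)^2=16 + (1-16)^2=225 + (22-15)^2=49 + (23-10)^2=169 + (2-23)^2=441). Sum = 900. MSE = 180.

180


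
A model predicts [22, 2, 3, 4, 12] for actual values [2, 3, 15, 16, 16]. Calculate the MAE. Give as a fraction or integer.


MAE = (1/5) * (|2-22|=20 + |3-2|=1 + |15-3|=12 + |16-4|=12 + |16-12|=4). Sum = 49. MAE = 49/5.

49/5


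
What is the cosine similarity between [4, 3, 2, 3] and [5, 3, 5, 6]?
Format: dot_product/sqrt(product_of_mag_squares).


dot = 57. |a|^2 = 38, |b|^2 = 95. cos = 57/sqrt(3610).

57/sqrt(3610)


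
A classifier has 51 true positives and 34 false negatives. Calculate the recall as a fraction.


Recall = TP / (TP + FN) = 51 / 85 = 3/5.

3/5


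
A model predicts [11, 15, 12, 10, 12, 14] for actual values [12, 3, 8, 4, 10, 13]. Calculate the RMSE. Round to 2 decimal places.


MSE = 33.6667. RMSE = sqrt(33.6667) = 5.80.

5.80


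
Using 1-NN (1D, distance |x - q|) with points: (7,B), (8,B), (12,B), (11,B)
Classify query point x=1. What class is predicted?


Distances: |7-1|=6, |8-1|=7, |12-1|=11, |11-1|=10. 1 nearest: (7,B). Counts: {'B': 1}. Majority class: B.

B


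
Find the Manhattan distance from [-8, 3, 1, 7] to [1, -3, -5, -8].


d = sum of absolute differences: |-8-1|=9 + |3--3|=6 + |1--5|=6 + |7--8|=15 = 36.

36


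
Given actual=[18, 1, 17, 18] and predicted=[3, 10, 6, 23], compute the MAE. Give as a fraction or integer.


MAE = (1/4) * (|18-3|=15 + |1-10|=9 + |17-6|=11 + |18-23|=5). Sum = 40. MAE = 10.

10


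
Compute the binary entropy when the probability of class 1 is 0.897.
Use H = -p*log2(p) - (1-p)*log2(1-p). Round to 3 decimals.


H = -0.897*log2(0.897) - 0.103*log2(0.103) = 0.478.

0.478


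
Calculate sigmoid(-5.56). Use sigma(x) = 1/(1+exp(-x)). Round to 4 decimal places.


sigma(-5.56) = 1/(1+e^(5.56)) = 1/(1+259.822836) = 1/260.822836 = 0.0038.

0.0038


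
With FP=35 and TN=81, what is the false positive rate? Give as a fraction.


FPR = FP / (FP + TN) = 35 / 116 = 35/116.

35/116


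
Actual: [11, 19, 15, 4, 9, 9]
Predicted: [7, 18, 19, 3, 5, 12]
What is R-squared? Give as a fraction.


Mean(y) = 67/6. SS_res = 59. SS_tot = 821/6. R^2 = 1 - 59/(821/6) = 467/821.

467/821


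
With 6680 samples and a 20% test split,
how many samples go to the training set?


Test set = 6680 * 20% = 1336. Training set = 6680 - 1336 = 5344.

5344


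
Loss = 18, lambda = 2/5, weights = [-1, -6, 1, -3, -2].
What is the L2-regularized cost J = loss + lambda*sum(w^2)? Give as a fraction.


L2 sq norm = sum(w^2) = 51. J = 18 + 2/5 * 51 = 192/5.

192/5


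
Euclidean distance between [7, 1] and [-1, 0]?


d = sqrt(sum of squared differences). (7--1)^2=64, (1-0)^2=1. Sum = 65.

sqrt(65)


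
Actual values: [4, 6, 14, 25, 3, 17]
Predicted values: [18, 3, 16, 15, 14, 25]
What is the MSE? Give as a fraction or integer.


MSE = (1/6) * ((4-18)^2=196 + (6-3)^2=9 + (14-16)^2=4 + (25-15)^2=100 + (3-14)^2=121 + (17-25)^2=64). Sum = 494. MSE = 247/3.

247/3


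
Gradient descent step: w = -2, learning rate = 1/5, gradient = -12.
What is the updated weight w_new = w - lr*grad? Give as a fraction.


w_new = -2 - 1/5 * -12 = -2 - -12/5 = 2/5.

2/5


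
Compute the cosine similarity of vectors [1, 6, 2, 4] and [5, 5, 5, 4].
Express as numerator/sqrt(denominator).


dot = 61. |a|^2 = 57, |b|^2 = 91. cos = 61/sqrt(5187).

61/sqrt(5187)


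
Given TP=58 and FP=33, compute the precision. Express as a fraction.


Precision = TP / (TP + FP) = 58 / 91 = 58/91.

58/91


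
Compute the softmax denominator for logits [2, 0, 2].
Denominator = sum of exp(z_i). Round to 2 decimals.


Denom = e^2=7.3891 + e^0=1.0000 + e^2=7.3891. Sum = 15.7782, which rounds to 15.78.

15.78


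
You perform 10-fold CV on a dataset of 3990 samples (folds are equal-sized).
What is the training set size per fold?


Each validation fold has 3990/10 = 399 samples. Training set = 3990 - 399 = 3591.

3591


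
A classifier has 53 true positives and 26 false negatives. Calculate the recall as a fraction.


Recall = TP / (TP + FN) = 53 / 79 = 53/79.

53/79


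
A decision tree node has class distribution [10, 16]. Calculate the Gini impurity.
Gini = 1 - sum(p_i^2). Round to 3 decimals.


Total = 26. Proportions: 10/26, 16/26. sum(p_i^2) = 0.5266. Gini = 1 - 0.5266 = 0.4734, which rounds to 0.473.

0.473


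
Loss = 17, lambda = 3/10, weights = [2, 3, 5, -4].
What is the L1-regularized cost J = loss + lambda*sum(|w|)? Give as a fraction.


L1 norm = sum(|w|) = 14. J = 17 + 3/10 * 14 = 106/5.

106/5


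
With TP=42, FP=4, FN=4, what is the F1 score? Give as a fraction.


Precision = 42/46 = 21/23. Recall = 42/46 = 21/23. F1 = 2*P*R/(P+R) = 21/23.

21/23


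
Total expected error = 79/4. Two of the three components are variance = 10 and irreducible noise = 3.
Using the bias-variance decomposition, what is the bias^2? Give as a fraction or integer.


Total error = bias^2 + variance + irreducible noise. So bias^2 = 79/4 - 10 - 3 = 27/4.

27/4


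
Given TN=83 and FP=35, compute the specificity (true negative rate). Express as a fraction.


Specificity = TN / (TN + FP) = 83 / 118 = 83/118.

83/118


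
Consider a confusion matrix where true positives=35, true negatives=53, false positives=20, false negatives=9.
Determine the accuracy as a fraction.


Accuracy = (TP + TN) / (TP + TN + FP + FN) = (35 + 53) / 117 = 88/117.

88/117


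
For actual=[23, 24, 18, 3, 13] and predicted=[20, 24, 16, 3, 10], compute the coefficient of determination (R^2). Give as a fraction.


Mean(y) = 81/5. SS_res = 22. SS_tot = 1474/5. R^2 = 1 - 22/(1474/5) = 62/67.

62/67


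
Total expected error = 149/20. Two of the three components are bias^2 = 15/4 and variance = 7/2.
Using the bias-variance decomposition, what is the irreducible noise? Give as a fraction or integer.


Total error = bias^2 + variance + irreducible noise. So irreducible noise = 149/20 - 15/4 - 7/2 = 1/5.

1/5


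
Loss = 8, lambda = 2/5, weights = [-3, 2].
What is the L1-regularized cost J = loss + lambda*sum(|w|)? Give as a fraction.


L1 norm = sum(|w|) = 5. J = 8 + 2/5 * 5 = 10.

10


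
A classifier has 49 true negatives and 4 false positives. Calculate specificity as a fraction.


Specificity = TN / (TN + FP) = 49 / 53 = 49/53.

49/53


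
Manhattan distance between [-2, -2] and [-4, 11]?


d = sum of absolute differences: |-2--4|=2 + |-2-11|=13 = 15.

15


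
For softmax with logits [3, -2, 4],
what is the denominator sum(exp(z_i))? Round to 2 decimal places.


Denom = e^3=20.0855 + e^-2=0.1353 + e^4=54.5982. Sum = 74.8190, which rounds to 74.82.

74.82


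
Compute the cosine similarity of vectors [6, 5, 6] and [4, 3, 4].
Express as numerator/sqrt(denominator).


dot = 63. |a|^2 = 97, |b|^2 = 41. cos = 63/sqrt(3977).

63/sqrt(3977)


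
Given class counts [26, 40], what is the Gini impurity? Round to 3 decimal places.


Total = 66. Proportions: 26/66, 40/66. sum(p_i^2) = 0.5225. Gini = 1 - 0.5225 = 0.4775, which rounds to 0.478.

0.478


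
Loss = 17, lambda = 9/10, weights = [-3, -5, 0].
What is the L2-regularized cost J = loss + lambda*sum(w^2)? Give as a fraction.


L2 sq norm = sum(w^2) = 34. J = 17 + 9/10 * 34 = 238/5.

238/5


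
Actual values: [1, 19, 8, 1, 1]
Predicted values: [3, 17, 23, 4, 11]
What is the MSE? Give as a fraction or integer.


MSE = (1/5) * ((1-3)^2=4 + (19-17)^2=4 + (8-23)^2=225 + (1-4)^2=9 + (1-11)^2=100). Sum = 342. MSE = 342/5.

342/5


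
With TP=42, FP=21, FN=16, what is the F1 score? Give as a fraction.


Precision = 42/63 = 2/3. Recall = 42/58 = 21/29. F1 = 2*P*R/(P+R) = 84/121.

84/121


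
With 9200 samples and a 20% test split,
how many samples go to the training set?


Test set = 9200 * 20% = 1840. Training set = 9200 - 1840 = 7360.

7360


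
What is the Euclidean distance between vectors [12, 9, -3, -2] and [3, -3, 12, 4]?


d = sqrt(sum of squared differences). (12-3)^2=81, (9--3)^2=144, (-3-12)^2=225, (-2-4)^2=36. Sum = 486.

sqrt(486)


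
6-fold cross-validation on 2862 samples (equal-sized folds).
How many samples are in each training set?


Each validation fold has 2862/6 = 477 samples. Training set = 2862 - 477 = 2385.

2385


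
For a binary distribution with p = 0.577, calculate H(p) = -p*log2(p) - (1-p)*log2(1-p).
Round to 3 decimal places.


H = -0.577*log2(0.577) - 0.423*log2(0.423) = 0.983.

0.983


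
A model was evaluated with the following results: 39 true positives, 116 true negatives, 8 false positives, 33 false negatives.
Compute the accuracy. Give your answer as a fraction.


Accuracy = (TP + TN) / (TP + TN + FP + FN) = (39 + 116) / 196 = 155/196.

155/196


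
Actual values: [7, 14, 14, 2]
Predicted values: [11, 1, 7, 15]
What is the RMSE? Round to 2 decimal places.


MSE = 100.7500. RMSE = sqrt(100.7500) = 10.04.

10.04


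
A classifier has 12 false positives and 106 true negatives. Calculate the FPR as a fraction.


FPR = FP / (FP + TN) = 12 / 118 = 6/59.

6/59


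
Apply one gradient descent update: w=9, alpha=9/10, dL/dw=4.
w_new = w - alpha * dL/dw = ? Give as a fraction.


w_new = 9 - 9/10 * 4 = 9 - 18/5 = 27/5.

27/5


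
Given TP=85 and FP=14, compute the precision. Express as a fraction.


Precision = TP / (TP + FP) = 85 / 99 = 85/99.

85/99


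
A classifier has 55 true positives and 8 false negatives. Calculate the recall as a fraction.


Recall = TP / (TP + FN) = 55 / 63 = 55/63.

55/63


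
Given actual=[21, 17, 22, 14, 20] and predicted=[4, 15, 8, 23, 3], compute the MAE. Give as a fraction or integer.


MAE = (1/5) * (|21-4|=17 + |17-15|=2 + |22-8|=14 + |14-23|=9 + |20-3|=17). Sum = 59. MAE = 59/5.

59/5


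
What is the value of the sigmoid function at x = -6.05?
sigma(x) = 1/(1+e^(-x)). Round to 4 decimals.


sigma(-6.05) = 1/(1+e^(6.05)) = 1/(1+424.113030) = 1/425.113030 = 0.0024.

0.0024


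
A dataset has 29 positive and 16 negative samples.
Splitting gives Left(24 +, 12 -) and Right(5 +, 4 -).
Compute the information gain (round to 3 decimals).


H(parent) = 0.9389. H(left) = 0.9183, H(right) = 0.9911. Weighted = (36/45)*0.9183 + (9/45)*0.9911 = 0.9329. IG = 0.9389 - 0.9329 = 0.0060, which rounds to 0.006.

0.006


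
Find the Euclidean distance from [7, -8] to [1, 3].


d = sqrt(sum of squared differences). (7-1)^2=36, (-8-3)^2=121. Sum = 157.

sqrt(157)


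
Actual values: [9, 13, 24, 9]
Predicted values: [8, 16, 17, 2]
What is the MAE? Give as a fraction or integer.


MAE = (1/4) * (|9-8|=1 + |13-16|=3 + |24-17|=7 + |9-2|=7). Sum = 18. MAE = 9/2.

9/2


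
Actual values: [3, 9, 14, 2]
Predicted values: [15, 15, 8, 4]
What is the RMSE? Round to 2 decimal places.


MSE = 55.0000. RMSE = sqrt(55.0000) = 7.42.

7.42


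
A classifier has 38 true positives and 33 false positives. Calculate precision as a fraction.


Precision = TP / (TP + FP) = 38 / 71 = 38/71.

38/71


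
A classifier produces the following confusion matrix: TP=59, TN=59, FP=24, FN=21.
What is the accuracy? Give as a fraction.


Accuracy = (TP + TN) / (TP + TN + FP + FN) = (59 + 59) / 163 = 118/163.

118/163


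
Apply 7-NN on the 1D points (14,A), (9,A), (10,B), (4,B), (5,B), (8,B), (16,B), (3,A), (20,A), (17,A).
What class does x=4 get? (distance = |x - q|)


Distances: |14-4|=10, |9-4|=5, |10-4|=6, |4-4|=0, |5-4|=1, |8-4|=4, |16-4|=12, |3-4|=1, |20-4|=16, |17-4|=13. 7 nearest: (4,B), (3,A), (5,B), (8,B), (9,A), (10,B), (14,A). Counts: {'B': 4, 'A': 3}. Majority class: B.

B


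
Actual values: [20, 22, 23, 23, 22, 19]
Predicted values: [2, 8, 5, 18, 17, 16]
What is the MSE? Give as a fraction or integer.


MSE = (1/6) * ((20-2)^2=324 + (22-8)^2=196 + (23-5)^2=324 + (23-18)^2=25 + (22-17)^2=25 + (19-16)^2=9). Sum = 903. MSE = 301/2.

301/2


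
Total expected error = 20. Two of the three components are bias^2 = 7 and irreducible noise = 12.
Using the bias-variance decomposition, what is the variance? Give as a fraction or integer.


Total error = bias^2 + variance + irreducible noise. So variance = 20 - 7 - 12 = 1.

1


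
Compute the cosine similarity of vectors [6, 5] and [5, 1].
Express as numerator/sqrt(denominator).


dot = 35. |a|^2 = 61, |b|^2 = 26. cos = 35/sqrt(1586).

35/sqrt(1586)


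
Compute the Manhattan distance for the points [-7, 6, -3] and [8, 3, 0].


d = sum of absolute differences: |-7-8|=15 + |6-3|=3 + |-3-0|=3 = 21.

21


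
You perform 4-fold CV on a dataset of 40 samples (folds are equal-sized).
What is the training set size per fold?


Each validation fold has 40/4 = 10 samples. Training set = 40 - 10 = 30.

30


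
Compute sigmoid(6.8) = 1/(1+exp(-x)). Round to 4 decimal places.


sigma(6.8) = 1/(1+e^(-6.8)) = 1/(1+0.001114) = 1/1.001114 = 0.9989.

0.9989


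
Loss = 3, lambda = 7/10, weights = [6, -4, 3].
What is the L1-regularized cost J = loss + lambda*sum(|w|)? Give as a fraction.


L1 norm = sum(|w|) = 13. J = 3 + 7/10 * 13 = 121/10.

121/10


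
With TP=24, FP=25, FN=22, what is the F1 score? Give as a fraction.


Precision = 24/49 = 24/49. Recall = 24/46 = 12/23. F1 = 2*P*R/(P+R) = 48/95.

48/95


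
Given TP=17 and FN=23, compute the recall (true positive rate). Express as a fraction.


Recall = TP / (TP + FN) = 17 / 40 = 17/40.

17/40


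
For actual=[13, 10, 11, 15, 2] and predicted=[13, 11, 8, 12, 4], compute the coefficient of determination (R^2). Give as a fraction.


Mean(y) = 51/5. SS_res = 23. SS_tot = 494/5. R^2 = 1 - 23/(494/5) = 379/494.

379/494


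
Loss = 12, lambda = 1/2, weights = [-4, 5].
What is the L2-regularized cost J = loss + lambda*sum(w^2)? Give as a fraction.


L2 sq norm = sum(w^2) = 41. J = 12 + 1/2 * 41 = 65/2.

65/2


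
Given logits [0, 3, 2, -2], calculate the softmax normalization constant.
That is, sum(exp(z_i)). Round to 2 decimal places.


Denom = e^0=1.0000 + e^3=20.0855 + e^2=7.3891 + e^-2=0.1353. Sum = 28.6099, which rounds to 28.61.

28.61


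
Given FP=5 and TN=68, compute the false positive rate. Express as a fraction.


FPR = FP / (FP + TN) = 5 / 73 = 5/73.

5/73


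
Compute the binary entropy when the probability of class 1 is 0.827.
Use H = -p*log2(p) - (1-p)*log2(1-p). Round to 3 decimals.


H = -0.827*log2(0.827) - 0.173*log2(0.173) = 0.665.

0.665


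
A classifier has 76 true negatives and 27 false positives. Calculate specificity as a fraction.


Specificity = TN / (TN + FP) = 76 / 103 = 76/103.

76/103


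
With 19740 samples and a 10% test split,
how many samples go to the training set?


Test set = 19740 * 10% = 1974. Training set = 19740 - 1974 = 17766.

17766


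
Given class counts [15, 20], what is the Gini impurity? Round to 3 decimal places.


Total = 35. Proportions: 15/35, 20/35. sum(p_i^2) = 0.5102. Gini = 1 - 0.5102 = 0.4898, which rounds to 0.490.

0.490


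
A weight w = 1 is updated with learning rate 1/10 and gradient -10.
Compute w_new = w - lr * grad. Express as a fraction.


w_new = 1 - 1/10 * -10 = 1 - -1 = 2.

2


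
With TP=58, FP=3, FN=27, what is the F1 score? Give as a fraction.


Precision = 58/61 = 58/61. Recall = 58/85 = 58/85. F1 = 2*P*R/(P+R) = 58/73.

58/73


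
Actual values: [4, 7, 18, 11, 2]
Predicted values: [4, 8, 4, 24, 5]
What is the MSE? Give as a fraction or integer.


MSE = (1/5) * ((4-4)^2=0 + (7-8)^2=1 + (18-4)^2=196 + (11-24)^2=169 + (2-5)^2=9). Sum = 375. MSE = 75.

75


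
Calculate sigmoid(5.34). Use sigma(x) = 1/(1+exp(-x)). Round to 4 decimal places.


sigma(5.34) = 1/(1+e^(-5.34)) = 1/(1+0.004796) = 1/1.004796 = 0.9952.

0.9952


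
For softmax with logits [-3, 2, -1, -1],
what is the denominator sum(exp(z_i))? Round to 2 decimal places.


Denom = e^-3=0.0498 + e^2=7.3891 + e^-1=0.3679 + e^-1=0.3679. Sum = 8.1747, which rounds to 8.17.

8.17


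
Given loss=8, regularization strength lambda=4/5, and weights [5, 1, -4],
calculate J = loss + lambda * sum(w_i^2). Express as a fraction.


L2 sq norm = sum(w^2) = 42. J = 8 + 4/5 * 42 = 208/5.

208/5


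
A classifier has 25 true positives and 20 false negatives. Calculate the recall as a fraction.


Recall = TP / (TP + FN) = 25 / 45 = 5/9.

5/9


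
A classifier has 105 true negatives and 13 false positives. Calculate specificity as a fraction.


Specificity = TN / (TN + FP) = 105 / 118 = 105/118.

105/118


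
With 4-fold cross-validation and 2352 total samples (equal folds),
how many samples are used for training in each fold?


Each validation fold has 2352/4 = 588 samples. Training set = 2352 - 588 = 1764.

1764


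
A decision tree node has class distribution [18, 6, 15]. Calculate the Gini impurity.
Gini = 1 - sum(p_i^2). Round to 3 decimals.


Total = 39. Proportions: 18/39, 6/39, 15/39. sum(p_i^2) = 0.3846. Gini = 1 - 0.3846 = 0.6154, which rounds to 0.615.

0.615


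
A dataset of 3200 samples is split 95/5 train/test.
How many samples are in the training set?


Test set = 3200 * 5% = 160. Training set = 3200 - 160 = 3040.

3040


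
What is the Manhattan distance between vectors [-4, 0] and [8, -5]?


d = sum of absolute differences: |-4-8|=12 + |0--5|=5 = 17.

17


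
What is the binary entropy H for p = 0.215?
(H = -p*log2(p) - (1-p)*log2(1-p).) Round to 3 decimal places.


H = -0.215*log2(0.215) - 0.785*log2(0.785) = 0.751.

0.751


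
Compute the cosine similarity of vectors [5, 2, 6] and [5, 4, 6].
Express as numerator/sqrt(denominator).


dot = 69. |a|^2 = 65, |b|^2 = 77. cos = 69/sqrt(5005).

69/sqrt(5005)


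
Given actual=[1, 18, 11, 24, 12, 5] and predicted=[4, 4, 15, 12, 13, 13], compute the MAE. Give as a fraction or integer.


MAE = (1/6) * (|1-4|=3 + |18-4|=14 + |11-15|=4 + |24-12|=12 + |12-13|=1 + |5-13|=8). Sum = 42. MAE = 7.

7


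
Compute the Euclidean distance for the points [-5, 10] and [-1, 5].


d = sqrt(sum of squared differences). (-5--1)^2=16, (10-5)^2=25. Sum = 41.

sqrt(41)


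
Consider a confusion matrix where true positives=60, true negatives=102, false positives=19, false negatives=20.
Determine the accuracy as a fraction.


Accuracy = (TP + TN) / (TP + TN + FP + FN) = (60 + 102) / 201 = 54/67.

54/67


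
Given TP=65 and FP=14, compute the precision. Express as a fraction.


Precision = TP / (TP + FP) = 65 / 79 = 65/79.

65/79


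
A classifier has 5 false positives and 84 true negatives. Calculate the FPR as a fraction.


FPR = FP / (FP + TN) = 5 / 89 = 5/89.

5/89


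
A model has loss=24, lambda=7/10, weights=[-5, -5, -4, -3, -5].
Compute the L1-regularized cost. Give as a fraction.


L1 norm = sum(|w|) = 22. J = 24 + 7/10 * 22 = 197/5.

197/5


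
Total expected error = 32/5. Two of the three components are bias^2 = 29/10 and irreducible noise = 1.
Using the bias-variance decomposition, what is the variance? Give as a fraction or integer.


Total error = bias^2 + variance + irreducible noise. So variance = 32/5 - 29/10 - 1 = 5/2.

5/2


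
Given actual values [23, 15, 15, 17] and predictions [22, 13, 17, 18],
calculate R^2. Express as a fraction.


Mean(y) = 35/2. SS_res = 10. SS_tot = 43. R^2 = 1 - 10/(43) = 33/43.

33/43


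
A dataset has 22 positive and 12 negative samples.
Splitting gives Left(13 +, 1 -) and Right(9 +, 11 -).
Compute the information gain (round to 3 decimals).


H(parent) = 0.9367. H(left) = 0.3712, H(right) = 0.9928. Weighted = (14/34)*0.3712 + (20/34)*0.9928 = 0.7368. IG = 0.9367 - 0.7368 = 0.1999, which rounds to 0.200.

0.200


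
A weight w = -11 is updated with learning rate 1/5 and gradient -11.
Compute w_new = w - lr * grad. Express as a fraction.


w_new = -11 - 1/5 * -11 = -11 - -11/5 = -44/5.

-44/5


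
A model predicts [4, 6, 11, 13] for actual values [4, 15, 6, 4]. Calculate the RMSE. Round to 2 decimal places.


MSE = 46.7500. RMSE = sqrt(46.7500) = 6.84.

6.84
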